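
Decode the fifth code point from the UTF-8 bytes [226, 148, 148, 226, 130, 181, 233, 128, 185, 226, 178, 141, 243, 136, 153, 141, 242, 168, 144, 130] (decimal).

U+C864D

Offset 0: leading byte 0xE2 = 11100010 → 3-byte char #1 = E2 94 94.
Offset 3: leading byte 0xE2 = 11100010 → 3-byte char #2 = E2 82 B5.
Offset 6: leading byte 0xE9 = 11101001 → 3-byte char #3 = E9 80 B9.
Offset 9: leading byte 0xE2 = 11100010 → 3-byte char #4 = E2 B2 8D.
Offset 12: leading byte 0xF3 = 11110011 → 4-byte char #5 = F3 88 99 8D.
Leading byte 0xF3 = 11110011 matches 11110xxx → 4-byte sequence.
Byte 1: 0xF3 = 11110011, payload 011 (3 bits).
Byte 2: 0x88 = 10001000 (10xxxxxx ✓), payload 001000.
Byte 3: 0x99 = 10011001 (10xxxxxx ✓), payload 011001.
Byte 4: 0x8D = 10001101 (10xxxxxx ✓), payload 001101.
Concatenate: 011001000011001001101 = 0xC864D (21 bits → U+C864D).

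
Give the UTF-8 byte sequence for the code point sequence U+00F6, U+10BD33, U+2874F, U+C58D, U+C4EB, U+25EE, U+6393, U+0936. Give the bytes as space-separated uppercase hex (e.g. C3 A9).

C3 B6 F4 8B B4 B3 F0 A8 9D 8F EC 96 8D EC 93 AB E2 97 AE E6 8E 93 E0 A4 B6

U+00F6: 2-byte form → C3 B6.
U+10BD33: 4-byte form → F4 8B B4 B3.
U+2874F: 4-byte form → F0 A8 9D 8F.
U+C58D: 3-byte form → EC 96 8D.
U+C4EB: 3-byte form → EC 93 AB.
U+25EE: 3-byte form → E2 97 AE.
U+6393: 3-byte form → E6 8E 93.
U+0936: 3-byte form → E0 A4 B6.
Concatenated (25 bytes): C3 B6 F4 8B B4 B3 F0 A8 9D 8F EC 96 8D EC 93 AB E2 97 AE E6 8E 93 E0 A4 B6.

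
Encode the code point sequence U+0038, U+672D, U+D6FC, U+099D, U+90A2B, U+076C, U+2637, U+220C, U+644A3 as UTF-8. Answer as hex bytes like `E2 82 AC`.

U+0038: 1-byte form → 38.
U+672D: 3-byte form → E6 9C AD.
U+D6FC: 3-byte form → ED 9B BC.
U+099D: 3-byte form → E0 A6 9D.
U+90A2B: 4-byte form → F2 90 A8 AB.
U+076C: 2-byte form → DD AC.
U+2637: 3-byte form → E2 98 B7.
U+220C: 3-byte form → E2 88 8C.
U+644A3: 4-byte form → F1 A4 92 A3.
Concatenated (26 bytes): 38 E6 9C AD ED 9B BC E0 A6 9D F2 90 A8 AB DD AC E2 98 B7 E2 88 8C F1 A4 92 A3.

38 E6 9C AD ED 9B BC E0 A6 9D F2 90 A8 AB DD AC E2 98 B7 E2 88 8C F1 A4 92 A3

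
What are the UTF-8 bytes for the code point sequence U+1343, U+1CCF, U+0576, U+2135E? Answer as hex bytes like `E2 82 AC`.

U+1343: 3-byte form → E1 8D 83.
U+1CCF: 3-byte form → E1 B3 8F.
U+0576: 2-byte form → D5 B6.
U+2135E: 4-byte form → F0 A1 8D 9E.
Concatenated (12 bytes): E1 8D 83 E1 B3 8F D5 B6 F0 A1 8D 9E.

E1 8D 83 E1 B3 8F D5 B6 F0 A1 8D 9E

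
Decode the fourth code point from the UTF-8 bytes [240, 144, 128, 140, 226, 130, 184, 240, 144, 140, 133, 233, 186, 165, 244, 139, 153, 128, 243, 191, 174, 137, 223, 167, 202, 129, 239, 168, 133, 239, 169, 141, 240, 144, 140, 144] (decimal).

Offset 0: leading byte 0xF0 = 11110000 → 4-byte char #1 = F0 90 80 8C.
Offset 4: leading byte 0xE2 = 11100010 → 3-byte char #2 = E2 82 B8.
Offset 7: leading byte 0xF0 = 11110000 → 4-byte char #3 = F0 90 8C 85.
Offset 11: leading byte 0xE9 = 11101001 → 3-byte char #4 = E9 BA A5.
Leading byte 0xE9 = 11101001 matches 1110xxxx → 3-byte sequence.
Byte 1: 0xE9 = 11101001, payload 1001 (4 bits).
Byte 2: 0xBA = 10111010 (10xxxxxx ✓), payload 111010.
Byte 3: 0xA5 = 10100101 (10xxxxxx ✓), payload 100101.
Concatenate: 1001111010100101 = 0x9EA5 (16 bits → U+9EA5).

U+9EA5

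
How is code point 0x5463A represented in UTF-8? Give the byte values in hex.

U+5463A = 0x5463A = 345658 decimal. In range U+10000–U+10FFFF → 4-byte form: 11110xxx 10xxxxxx 10xxxxxx 10xxxxxx.
Binary (21 bits): 001010100011000111010.
Split 3+6+6+6: 001 | 010100 | 011000 | 111010.
Byte 1: 11110001 = 0xF1.
Byte 2: 10010100 = 0x94.
Byte 3: 10011000 = 0x98.
Byte 4: 10111010 = 0xBA.

F1 94 98 BA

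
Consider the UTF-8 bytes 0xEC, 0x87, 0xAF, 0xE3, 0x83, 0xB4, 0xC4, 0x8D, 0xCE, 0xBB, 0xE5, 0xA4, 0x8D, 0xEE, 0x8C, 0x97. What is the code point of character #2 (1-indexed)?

U+30F4

Offset 0: leading byte 0xEC = 11101100 → 3-byte char #1 = EC 87 AF.
Offset 3: leading byte 0xE3 = 11100011 → 3-byte char #2 = E3 83 B4.
Leading byte 0xE3 = 11100011 matches 1110xxxx → 3-byte sequence.
Byte 1: 0xE3 = 11100011, payload 0011 (4 bits).
Byte 2: 0x83 = 10000011 (10xxxxxx ✓), payload 000011.
Byte 3: 0xB4 = 10110100 (10xxxxxx ✓), payload 110100.
Concatenate: 0011000011110100 = 0x30F4 (16 bits → U+30F4).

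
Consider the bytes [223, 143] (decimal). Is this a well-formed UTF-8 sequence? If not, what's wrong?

Leading byte 0xDF = 11011111 → 2-byte form.
Continuation bytes 0x8F=10001111 all match 10xxxxxx.
Decoded value 0x7CF is ≥ 0x80 (shortest form) and not a surrogate.

valid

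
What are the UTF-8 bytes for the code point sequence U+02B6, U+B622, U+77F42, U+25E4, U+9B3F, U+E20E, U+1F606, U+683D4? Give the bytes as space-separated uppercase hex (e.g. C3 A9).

U+02B6: 2-byte form → CA B6.
U+B622: 3-byte form → EB 98 A2.
U+77F42: 4-byte form → F1 B7 BD 82.
U+25E4: 3-byte form → E2 97 A4.
U+9B3F: 3-byte form → E9 AC BF.
U+E20E: 3-byte form → EE 88 8E.
U+1F606: 4-byte form → F0 9F 98 86.
U+683D4: 4-byte form → F1 A8 8F 94.
Concatenated (26 bytes): CA B6 EB 98 A2 F1 B7 BD 82 E2 97 A4 E9 AC BF EE 88 8E F0 9F 98 86 F1 A8 8F 94.

CA B6 EB 98 A2 F1 B7 BD 82 E2 97 A4 E9 AC BF EE 88 8E F0 9F 98 86 F1 A8 8F 94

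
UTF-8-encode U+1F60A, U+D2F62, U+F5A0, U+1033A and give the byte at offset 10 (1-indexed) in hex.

0x96

1-indexed offset 10 is 0-indexed offset 9.
U+1F60A → 4-byte form F0 9F 98 8A at offsets 0–3.
U+D2F62 → 4-byte form F3 92 BD A2 at offsets 4–7.
U+F5A0 → 3-byte form EF 96 A0 at offsets 8–10.
Offset 9 falls in char 3's range; it's byte 2 of EF 96 A0 = 0x96.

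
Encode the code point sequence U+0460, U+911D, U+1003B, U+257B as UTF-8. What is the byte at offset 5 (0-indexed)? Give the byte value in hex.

U+0460 → 2-byte form D1 A0 at offsets 0–1.
U+911D → 3-byte form E9 84 9D at offsets 2–4.
U+1003B → 4-byte form F0 90 80 BB at offsets 5–8.
Offset 5 falls in char 3's range; it's byte 1 of F0 90 80 BB = 0xF0.

0xF0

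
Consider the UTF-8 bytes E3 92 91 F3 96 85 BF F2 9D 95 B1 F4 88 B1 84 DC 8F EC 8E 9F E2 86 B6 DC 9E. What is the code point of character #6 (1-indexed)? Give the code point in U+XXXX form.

U+C39F

Offset 0: leading byte 0xE3 = 11100011 → 3-byte char #1 = E3 92 91.
Offset 3: leading byte 0xF3 = 11110011 → 4-byte char #2 = F3 96 85 BF.
Offset 7: leading byte 0xF2 = 11110010 → 4-byte char #3 = F2 9D 95 B1.
Offset 11: leading byte 0xF4 = 11110100 → 4-byte char #4 = F4 88 B1 84.
Offset 15: leading byte 0xDC = 11011100 → 2-byte char #5 = DC 8F.
Offset 17: leading byte 0xEC = 11101100 → 3-byte char #6 = EC 8E 9F.
Leading byte 0xEC = 11101100 matches 1110xxxx → 3-byte sequence.
Byte 1: 0xEC = 11101100, payload 1100 (4 bits).
Byte 2: 0x8E = 10001110 (10xxxxxx ✓), payload 001110.
Byte 3: 0x9F = 10011111 (10xxxxxx ✓), payload 011111.
Concatenate: 1100001110011111 = 0xC39F (16 bits → U+C39F).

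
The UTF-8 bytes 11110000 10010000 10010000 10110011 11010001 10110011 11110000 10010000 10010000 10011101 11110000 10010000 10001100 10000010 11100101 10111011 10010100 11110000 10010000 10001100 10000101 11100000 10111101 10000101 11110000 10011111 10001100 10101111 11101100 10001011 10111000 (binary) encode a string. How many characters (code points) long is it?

Byte at offset 0: 0xF0 = 11110000 → 4-byte char (#1). Advance 4.
Byte at offset 4: 0xD1 = 11010001 → 2-byte char (#2). Advance 2.
Byte at offset 6: 0xF0 = 11110000 → 4-byte char (#3). Advance 4.
Byte at offset 10: 0xF0 = 11110000 → 4-byte char (#4). Advance 4.
Byte at offset 14: 0xE5 = 11100101 → 3-byte char (#5). Advance 3.
Byte at offset 17: 0xF0 = 11110000 → 4-byte char (#6). Advance 4.
Byte at offset 21: 0xE0 = 11100000 → 3-byte char (#7). Advance 3.
Byte at offset 24: 0xF0 = 11110000 → 4-byte char (#8). Advance 4.
Byte at offset 28: 0xEC = 11101100 → 3-byte char (#9). Advance 3.
Reached end at offset 31 after 9 code points.

9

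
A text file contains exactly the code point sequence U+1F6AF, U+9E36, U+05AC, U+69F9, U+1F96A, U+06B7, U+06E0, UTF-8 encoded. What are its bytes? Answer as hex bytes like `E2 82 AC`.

F0 9F 9A AF E9 B8 B6 D6 AC E6 A7 B9 F0 9F A5 AA DA B7 DB A0

U+1F6AF: 4-byte form → F0 9F 9A AF.
U+9E36: 3-byte form → E9 B8 B6.
U+05AC: 2-byte form → D6 AC.
U+69F9: 3-byte form → E6 A7 B9.
U+1F96A: 4-byte form → F0 9F A5 AA.
U+06B7: 2-byte form → DA B7.
U+06E0: 2-byte form → DB A0.
Concatenated (20 bytes): F0 9F 9A AF E9 B8 B6 D6 AC E6 A7 B9 F0 9F A5 AA DA B7 DB A0.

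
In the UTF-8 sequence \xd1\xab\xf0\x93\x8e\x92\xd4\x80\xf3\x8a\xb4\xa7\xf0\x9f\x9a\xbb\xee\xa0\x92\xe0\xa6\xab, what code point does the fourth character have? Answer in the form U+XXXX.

U+CAD27

Offset 0: leading byte 0xD1 = 11010001 → 2-byte char #1 = D1 AB.
Offset 2: leading byte 0xF0 = 11110000 → 4-byte char #2 = F0 93 8E 92.
Offset 6: leading byte 0xD4 = 11010100 → 2-byte char #3 = D4 80.
Offset 8: leading byte 0xF3 = 11110011 → 4-byte char #4 = F3 8A B4 A7.
Leading byte 0xF3 = 11110011 matches 11110xxx → 4-byte sequence.
Byte 1: 0xF3 = 11110011, payload 011 (3 bits).
Byte 2: 0x8A = 10001010 (10xxxxxx ✓), payload 001010.
Byte 3: 0xB4 = 10110100 (10xxxxxx ✓), payload 110100.
Byte 4: 0xA7 = 10100111 (10xxxxxx ✓), payload 100111.
Concatenate: 011001010110100100111 = 0xCAD27 (21 bits → U+CAD27).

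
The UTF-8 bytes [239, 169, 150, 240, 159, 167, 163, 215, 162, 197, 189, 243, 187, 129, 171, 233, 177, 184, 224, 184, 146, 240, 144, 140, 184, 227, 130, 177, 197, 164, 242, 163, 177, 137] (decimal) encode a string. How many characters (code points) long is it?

11

Byte at offset 0: 0xEF = 11101111 → 3-byte char (#1). Advance 3.
Byte at offset 3: 0xF0 = 11110000 → 4-byte char (#2). Advance 4.
Byte at offset 7: 0xD7 = 11010111 → 2-byte char (#3). Advance 2.
Byte at offset 9: 0xC5 = 11000101 → 2-byte char (#4). Advance 2.
Byte at offset 11: 0xF3 = 11110011 → 4-byte char (#5). Advance 4.
Byte at offset 15: 0xE9 = 11101001 → 3-byte char (#6). Advance 3.
Byte at offset 18: 0xE0 = 11100000 → 3-byte char (#7). Advance 3.
Byte at offset 21: 0xF0 = 11110000 → 4-byte char (#8). Advance 4.
Byte at offset 25: 0xE3 = 11100011 → 3-byte char (#9). Advance 3.
Byte at offset 28: 0xC5 = 11000101 → 2-byte char (#10). Advance 2.
Byte at offset 30: 0xF2 = 11110010 → 4-byte char (#11). Advance 4.
Reached end at offset 34 after 11 code points.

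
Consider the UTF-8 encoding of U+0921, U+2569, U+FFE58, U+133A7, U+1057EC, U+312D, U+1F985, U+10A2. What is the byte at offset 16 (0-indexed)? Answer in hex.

0x9F

U+0921 → 3-byte form E0 A4 A1 at offsets 0–2.
U+2569 → 3-byte form E2 95 A9 at offsets 3–5.
U+FFE58 → 4-byte form F3 BF B9 98 at offsets 6–9.
U+133A7 → 4-byte form F0 93 8E A7 at offsets 10–13.
U+1057EC → 4-byte form F4 85 9F AC at offsets 14–17.
Offset 16 falls in char 5's range; it's byte 3 of F4 85 9F AC = 0x9F.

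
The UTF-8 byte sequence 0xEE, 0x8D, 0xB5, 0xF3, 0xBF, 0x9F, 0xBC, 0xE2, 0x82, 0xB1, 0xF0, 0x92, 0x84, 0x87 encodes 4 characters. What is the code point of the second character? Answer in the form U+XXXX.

Offset 0: leading byte 0xEE = 11101110 → 3-byte char #1 = EE 8D B5.
Offset 3: leading byte 0xF3 = 11110011 → 4-byte char #2 = F3 BF 9F BC.
Leading byte 0xF3 = 11110011 matches 11110xxx → 4-byte sequence.
Byte 1: 0xF3 = 11110011, payload 011 (3 bits).
Byte 2: 0xBF = 10111111 (10xxxxxx ✓), payload 111111.
Byte 3: 0x9F = 10011111 (10xxxxxx ✓), payload 011111.
Byte 4: 0xBC = 10111100 (10xxxxxx ✓), payload 111100.
Concatenate: 011111111011111111100 = 0xFF7FC (21 bits → U+FF7FC).

U+FF7FC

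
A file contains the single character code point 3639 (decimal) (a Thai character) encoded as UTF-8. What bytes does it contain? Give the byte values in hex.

U+0E37 = 0xE37 = 3639 decimal. In range U+0800–U+FFFF → 3-byte form: 1110xxxx 10xxxxxx 10xxxxxx.
Binary (16 bits): 0000111000110111.
Split 4+6+6: 0000 | 111000 | 110111.
Byte 1: 11100000 = 0xE0.
Byte 2: 10111000 = 0xB8.
Byte 3: 10110111 = 0xB7.

E0 B8 B7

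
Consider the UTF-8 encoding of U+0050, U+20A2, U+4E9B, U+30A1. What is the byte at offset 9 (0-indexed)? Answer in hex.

U+0050 → 1-byte form 50 at offsets 0–0.
U+20A2 → 3-byte form E2 82 A2 at offsets 1–3.
U+4E9B → 3-byte form E4 BA 9B at offsets 4–6.
U+30A1 → 3-byte form E3 82 A1 at offsets 7–9.
Offset 9 falls in char 4's range; it's byte 3 of E3 82 A1 = 0xA1.

0xA1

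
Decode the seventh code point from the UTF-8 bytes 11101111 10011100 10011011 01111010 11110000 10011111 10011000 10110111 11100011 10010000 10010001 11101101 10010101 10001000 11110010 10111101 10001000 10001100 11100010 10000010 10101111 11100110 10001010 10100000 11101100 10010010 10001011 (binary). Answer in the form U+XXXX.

U+20AF

Offset 0: leading byte 0xEF = 11101111 → 3-byte char #1 = EF 9C 9B.
Offset 3: leading byte 0x7A = 01111010 → 1-byte char #2 = 7A.
Offset 4: leading byte 0xF0 = 11110000 → 4-byte char #3 = F0 9F 98 B7.
Offset 8: leading byte 0xE3 = 11100011 → 3-byte char #4 = E3 90 91.
Offset 11: leading byte 0xED = 11101101 → 3-byte char #5 = ED 95 88.
Offset 14: leading byte 0xF2 = 11110010 → 4-byte char #6 = F2 BD 88 8C.
Offset 18: leading byte 0xE2 = 11100010 → 3-byte char #7 = E2 82 AF.
Leading byte 0xE2 = 11100010 matches 1110xxxx → 3-byte sequence.
Byte 1: 0xE2 = 11100010, payload 0010 (4 bits).
Byte 2: 0x82 = 10000010 (10xxxxxx ✓), payload 000010.
Byte 3: 0xAF = 10101111 (10xxxxxx ✓), payload 101111.
Concatenate: 0010000010101111 = 0x20AF (16 bits → U+20AF).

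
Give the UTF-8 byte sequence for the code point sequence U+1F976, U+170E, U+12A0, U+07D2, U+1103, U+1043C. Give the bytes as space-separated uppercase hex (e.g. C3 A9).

F0 9F A5 B6 E1 9C 8E E1 8A A0 DF 92 E1 84 83 F0 90 90 BC

U+1F976: 4-byte form → F0 9F A5 B6.
U+170E: 3-byte form → E1 9C 8E.
U+12A0: 3-byte form → E1 8A A0.
U+07D2: 2-byte form → DF 92.
U+1103: 3-byte form → E1 84 83.
U+1043C: 4-byte form → F0 90 90 BC.
Concatenated (19 bytes): F0 9F A5 B6 E1 9C 8E E1 8A A0 DF 92 E1 84 83 F0 90 90 BC.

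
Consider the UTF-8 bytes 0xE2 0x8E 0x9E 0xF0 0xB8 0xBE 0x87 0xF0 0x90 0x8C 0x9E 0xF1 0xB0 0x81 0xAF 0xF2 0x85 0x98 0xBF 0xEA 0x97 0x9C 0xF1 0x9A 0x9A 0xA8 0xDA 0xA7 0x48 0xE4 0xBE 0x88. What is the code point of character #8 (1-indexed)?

U+06A7

Offset 0: leading byte 0xE2 = 11100010 → 3-byte char #1 = E2 8E 9E.
Offset 3: leading byte 0xF0 = 11110000 → 4-byte char #2 = F0 B8 BE 87.
Offset 7: leading byte 0xF0 = 11110000 → 4-byte char #3 = F0 90 8C 9E.
Offset 11: leading byte 0xF1 = 11110001 → 4-byte char #4 = F1 B0 81 AF.
Offset 15: leading byte 0xF2 = 11110010 → 4-byte char #5 = F2 85 98 BF.
Offset 19: leading byte 0xEA = 11101010 → 3-byte char #6 = EA 97 9C.
Offset 22: leading byte 0xF1 = 11110001 → 4-byte char #7 = F1 9A 9A A8.
Offset 26: leading byte 0xDA = 11011010 → 2-byte char #8 = DA A7.
Leading byte 0xDA = 11011010 matches 110xxxxx → 2-byte sequence.
Byte 1: 0xDA = 11011010, payload 11010 (5 bits).
Byte 2: 0xA7 = 10100111 (10xxxxxx ✓), payload 100111.
Concatenate: 11010100111 = 0x6A7 (11 bits → U+06A7).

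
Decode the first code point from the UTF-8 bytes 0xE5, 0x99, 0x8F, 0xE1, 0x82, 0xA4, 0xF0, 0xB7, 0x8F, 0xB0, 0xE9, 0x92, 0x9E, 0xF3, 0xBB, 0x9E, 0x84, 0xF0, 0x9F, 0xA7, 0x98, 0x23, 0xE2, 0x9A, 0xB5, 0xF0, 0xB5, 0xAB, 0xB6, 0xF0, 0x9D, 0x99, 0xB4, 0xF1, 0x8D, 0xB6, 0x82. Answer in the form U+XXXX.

Offset 0: leading byte 0xE5 = 11100101 → 3-byte char #1 = E5 99 8F.
Leading byte 0xE5 = 11100101 matches 1110xxxx → 3-byte sequence.
Byte 1: 0xE5 = 11100101, payload 0101 (4 bits).
Byte 2: 0x99 = 10011001 (10xxxxxx ✓), payload 011001.
Byte 3: 0x8F = 10001111 (10xxxxxx ✓), payload 001111.
Concatenate: 0101011001001111 = 0x564F (16 bits → U+564F).

U+564F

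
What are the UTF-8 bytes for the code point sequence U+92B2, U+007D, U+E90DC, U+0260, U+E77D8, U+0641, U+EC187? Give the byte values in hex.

U+92B2: 3-byte form → E9 8A B2.
U+007D: 1-byte form → 7D.
U+E90DC: 4-byte form → F3 A9 83 9C.
U+0260: 2-byte form → C9 A0.
U+E77D8: 4-byte form → F3 A7 9F 98.
U+0641: 2-byte form → D9 81.
U+EC187: 4-byte form → F3 AC 86 87.
Concatenated (20 bytes): E9 8A B2 7D F3 A9 83 9C C9 A0 F3 A7 9F 98 D9 81 F3 AC 86 87.

E9 8A B2 7D F3 A9 83 9C C9 A0 F3 A7 9F 98 D9 81 F3 AC 86 87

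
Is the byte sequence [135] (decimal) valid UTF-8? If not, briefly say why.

Byte 0x87 = 10000111 has the form 10xxxxxx — a continuation byte — but there is no preceding leading byte.

invalid (continuation byte with no leading byte)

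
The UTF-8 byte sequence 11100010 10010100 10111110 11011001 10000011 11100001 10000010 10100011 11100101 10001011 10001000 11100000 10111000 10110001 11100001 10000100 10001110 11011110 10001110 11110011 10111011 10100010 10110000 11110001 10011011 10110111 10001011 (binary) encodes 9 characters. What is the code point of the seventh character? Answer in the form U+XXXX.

U+078E

Offset 0: leading byte 0xE2 = 11100010 → 3-byte char #1 = E2 94 BE.
Offset 3: leading byte 0xD9 = 11011001 → 2-byte char #2 = D9 83.
Offset 5: leading byte 0xE1 = 11100001 → 3-byte char #3 = E1 82 A3.
Offset 8: leading byte 0xE5 = 11100101 → 3-byte char #4 = E5 8B 88.
Offset 11: leading byte 0xE0 = 11100000 → 3-byte char #5 = E0 B8 B1.
Offset 14: leading byte 0xE1 = 11100001 → 3-byte char #6 = E1 84 8E.
Offset 17: leading byte 0xDE = 11011110 → 2-byte char #7 = DE 8E.
Leading byte 0xDE = 11011110 matches 110xxxxx → 2-byte sequence.
Byte 1: 0xDE = 11011110, payload 11110 (5 bits).
Byte 2: 0x8E = 10001110 (10xxxxxx ✓), payload 001110.
Concatenate: 11110001110 = 0x78E (11 bits → U+078E).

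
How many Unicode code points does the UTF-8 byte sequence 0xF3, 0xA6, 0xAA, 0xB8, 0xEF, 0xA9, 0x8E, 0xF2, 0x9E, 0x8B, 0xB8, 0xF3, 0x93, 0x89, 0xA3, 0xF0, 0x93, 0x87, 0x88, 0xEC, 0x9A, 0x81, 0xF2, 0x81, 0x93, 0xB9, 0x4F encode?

Byte at offset 0: 0xF3 = 11110011 → 4-byte char (#1). Advance 4.
Byte at offset 4: 0xEF = 11101111 → 3-byte char (#2). Advance 3.
Byte at offset 7: 0xF2 = 11110010 → 4-byte char (#3). Advance 4.
Byte at offset 11: 0xF3 = 11110011 → 4-byte char (#4). Advance 4.
Byte at offset 15: 0xF0 = 11110000 → 4-byte char (#5). Advance 4.
Byte at offset 19: 0xEC = 11101100 → 3-byte char (#6). Advance 3.
Byte at offset 22: 0xF2 = 11110010 → 4-byte char (#7). Advance 4.
Byte at offset 26: 0x4F = 01001111 → 1-byte char (#8). Advance 1.
Reached end at offset 27 after 8 code points.

8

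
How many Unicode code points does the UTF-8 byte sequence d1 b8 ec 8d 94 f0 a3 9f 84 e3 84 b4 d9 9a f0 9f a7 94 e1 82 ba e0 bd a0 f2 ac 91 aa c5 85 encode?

Byte at offset 0: 0xD1 = 11010001 → 2-byte char (#1). Advance 2.
Byte at offset 2: 0xEC = 11101100 → 3-byte char (#2). Advance 3.
Byte at offset 5: 0xF0 = 11110000 → 4-byte char (#3). Advance 4.
Byte at offset 9: 0xE3 = 11100011 → 3-byte char (#4). Advance 3.
Byte at offset 12: 0xD9 = 11011001 → 2-byte char (#5). Advance 2.
Byte at offset 14: 0xF0 = 11110000 → 4-byte char (#6). Advance 4.
Byte at offset 18: 0xE1 = 11100001 → 3-byte char (#7). Advance 3.
Byte at offset 21: 0xE0 = 11100000 → 3-byte char (#8). Advance 3.
Byte at offset 24: 0xF2 = 11110010 → 4-byte char (#9). Advance 4.
Byte at offset 28: 0xC5 = 11000101 → 2-byte char (#10). Advance 2.
Reached end at offset 30 after 10 code points.

10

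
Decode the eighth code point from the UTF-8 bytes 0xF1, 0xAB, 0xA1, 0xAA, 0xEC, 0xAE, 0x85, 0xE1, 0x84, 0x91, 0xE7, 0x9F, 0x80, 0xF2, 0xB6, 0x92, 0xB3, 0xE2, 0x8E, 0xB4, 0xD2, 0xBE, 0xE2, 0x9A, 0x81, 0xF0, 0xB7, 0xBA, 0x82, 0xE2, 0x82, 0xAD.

Offset 0: leading byte 0xF1 = 11110001 → 4-byte char #1 = F1 AB A1 AA.
Offset 4: leading byte 0xEC = 11101100 → 3-byte char #2 = EC AE 85.
Offset 7: leading byte 0xE1 = 11100001 → 3-byte char #3 = E1 84 91.
Offset 10: leading byte 0xE7 = 11100111 → 3-byte char #4 = E7 9F 80.
Offset 13: leading byte 0xF2 = 11110010 → 4-byte char #5 = F2 B6 92 B3.
Offset 17: leading byte 0xE2 = 11100010 → 3-byte char #6 = E2 8E B4.
Offset 20: leading byte 0xD2 = 11010010 → 2-byte char #7 = D2 BE.
Offset 22: leading byte 0xE2 = 11100010 → 3-byte char #8 = E2 9A 81.
Leading byte 0xE2 = 11100010 matches 1110xxxx → 3-byte sequence.
Byte 1: 0xE2 = 11100010, payload 0010 (4 bits).
Byte 2: 0x9A = 10011010 (10xxxxxx ✓), payload 011010.
Byte 3: 0x81 = 10000001 (10xxxxxx ✓), payload 000001.
Concatenate: 0010011010000001 = 0x2681 (16 bits → U+2681).

U+2681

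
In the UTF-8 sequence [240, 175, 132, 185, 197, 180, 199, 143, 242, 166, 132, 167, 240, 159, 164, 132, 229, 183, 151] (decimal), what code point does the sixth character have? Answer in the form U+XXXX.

U+5DD7

Offset 0: leading byte 0xF0 = 11110000 → 4-byte char #1 = F0 AF 84 B9.
Offset 4: leading byte 0xC5 = 11000101 → 2-byte char #2 = C5 B4.
Offset 6: leading byte 0xC7 = 11000111 → 2-byte char #3 = C7 8F.
Offset 8: leading byte 0xF2 = 11110010 → 4-byte char #4 = F2 A6 84 A7.
Offset 12: leading byte 0xF0 = 11110000 → 4-byte char #5 = F0 9F A4 84.
Offset 16: leading byte 0xE5 = 11100101 → 3-byte char #6 = E5 B7 97.
Leading byte 0xE5 = 11100101 matches 1110xxxx → 3-byte sequence.
Byte 1: 0xE5 = 11100101, payload 0101 (4 bits).
Byte 2: 0xB7 = 10110111 (10xxxxxx ✓), payload 110111.
Byte 3: 0x97 = 10010111 (10xxxxxx ✓), payload 010111.
Concatenate: 0101110111010111 = 0x5DD7 (16 bits → U+5DD7).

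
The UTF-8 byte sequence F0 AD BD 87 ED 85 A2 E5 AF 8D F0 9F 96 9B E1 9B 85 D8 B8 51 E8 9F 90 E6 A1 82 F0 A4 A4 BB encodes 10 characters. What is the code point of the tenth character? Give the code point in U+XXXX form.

Offset 0: leading byte 0xF0 = 11110000 → 4-byte char #1 = F0 AD BD 87.
Offset 4: leading byte 0xED = 11101101 → 3-byte char #2 = ED 85 A2.
Offset 7: leading byte 0xE5 = 11100101 → 3-byte char #3 = E5 AF 8D.
Offset 10: leading byte 0xF0 = 11110000 → 4-byte char #4 = F0 9F 96 9B.
Offset 14: leading byte 0xE1 = 11100001 → 3-byte char #5 = E1 9B 85.
Offset 17: leading byte 0xD8 = 11011000 → 2-byte char #6 = D8 B8.
Offset 19: leading byte 0x51 = 01010001 → 1-byte char #7 = 51.
Offset 20: leading byte 0xE8 = 11101000 → 3-byte char #8 = E8 9F 90.
Offset 23: leading byte 0xE6 = 11100110 → 3-byte char #9 = E6 A1 82.
Offset 26: leading byte 0xF0 = 11110000 → 4-byte char #10 = F0 A4 A4 BB.
Leading byte 0xF0 = 11110000 matches 11110xxx → 4-byte sequence.
Byte 1: 0xF0 = 11110000, payload 000 (3 bits).
Byte 2: 0xA4 = 10100100 (10xxxxxx ✓), payload 100100.
Byte 3: 0xA4 = 10100100 (10xxxxxx ✓), payload 100100.
Byte 4: 0xBB = 10111011 (10xxxxxx ✓), payload 111011.
Concatenate: 000100100100100111011 = 0x2493B (21 bits → U+2493B).

U+2493B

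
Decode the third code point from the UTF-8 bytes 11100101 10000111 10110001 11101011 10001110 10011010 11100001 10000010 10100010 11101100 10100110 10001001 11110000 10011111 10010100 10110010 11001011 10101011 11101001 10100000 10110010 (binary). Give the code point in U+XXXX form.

U+10A2

Offset 0: leading byte 0xE5 = 11100101 → 3-byte char #1 = E5 87 B1.
Offset 3: leading byte 0xEB = 11101011 → 3-byte char #2 = EB 8E 9A.
Offset 6: leading byte 0xE1 = 11100001 → 3-byte char #3 = E1 82 A2.
Leading byte 0xE1 = 11100001 matches 1110xxxx → 3-byte sequence.
Byte 1: 0xE1 = 11100001, payload 0001 (4 bits).
Byte 2: 0x82 = 10000010 (10xxxxxx ✓), payload 000010.
Byte 3: 0xA2 = 10100010 (10xxxxxx ✓), payload 100010.
Concatenate: 0001000010100010 = 0x10A2 (16 bits → U+10A2).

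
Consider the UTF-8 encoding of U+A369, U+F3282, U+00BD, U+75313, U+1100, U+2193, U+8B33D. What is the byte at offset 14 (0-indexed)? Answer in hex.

0x84

U+A369 → 3-byte form EA 8D A9 at offsets 0–2.
U+F3282 → 4-byte form F3 B3 8A 82 at offsets 3–6.
U+00BD → 2-byte form C2 BD at offsets 7–8.
U+75313 → 4-byte form F1 B5 8C 93 at offsets 9–12.
U+1100 → 3-byte form E1 84 80 at offsets 13–15.
Offset 14 falls in char 5's range; it's byte 2 of E1 84 80 = 0x84.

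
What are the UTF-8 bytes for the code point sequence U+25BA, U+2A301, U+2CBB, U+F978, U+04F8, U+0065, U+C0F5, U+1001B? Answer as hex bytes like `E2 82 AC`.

E2 96 BA F0 AA 8C 81 E2 B2 BB EF A5 B8 D3 B8 65 EC 83 B5 F0 90 80 9B

U+25BA: 3-byte form → E2 96 BA.
U+2A301: 4-byte form → F0 AA 8C 81.
U+2CBB: 3-byte form → E2 B2 BB.
U+F978: 3-byte form → EF A5 B8.
U+04F8: 2-byte form → D3 B8.
U+0065: 1-byte form → 65.
U+C0F5: 3-byte form → EC 83 B5.
U+1001B: 4-byte form → F0 90 80 9B.
Concatenated (23 bytes): E2 96 BA F0 AA 8C 81 E2 B2 BB EF A5 B8 D3 B8 65 EC 83 B5 F0 90 80 9B.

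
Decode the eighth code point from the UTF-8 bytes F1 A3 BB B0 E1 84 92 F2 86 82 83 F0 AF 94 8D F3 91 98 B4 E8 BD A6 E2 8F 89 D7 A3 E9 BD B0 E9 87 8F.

Offset 0: leading byte 0xF1 = 11110001 → 4-byte char #1 = F1 A3 BB B0.
Offset 4: leading byte 0xE1 = 11100001 → 3-byte char #2 = E1 84 92.
Offset 7: leading byte 0xF2 = 11110010 → 4-byte char #3 = F2 86 82 83.
Offset 11: leading byte 0xF0 = 11110000 → 4-byte char #4 = F0 AF 94 8D.
Offset 15: leading byte 0xF3 = 11110011 → 4-byte char #5 = F3 91 98 B4.
Offset 19: leading byte 0xE8 = 11101000 → 3-byte char #6 = E8 BD A6.
Offset 22: leading byte 0xE2 = 11100010 → 3-byte char #7 = E2 8F 89.
Offset 25: leading byte 0xD7 = 11010111 → 2-byte char #8 = D7 A3.
Leading byte 0xD7 = 11010111 matches 110xxxxx → 2-byte sequence.
Byte 1: 0xD7 = 11010111, payload 10111 (5 bits).
Byte 2: 0xA3 = 10100011 (10xxxxxx ✓), payload 100011.
Concatenate: 10111100011 = 0x5E3 (11 bits → U+05E3).

U+05E3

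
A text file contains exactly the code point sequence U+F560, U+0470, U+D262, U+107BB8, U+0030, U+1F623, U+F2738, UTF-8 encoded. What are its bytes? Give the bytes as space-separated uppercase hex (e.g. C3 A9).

U+F560: 3-byte form → EF 95 A0.
U+0470: 2-byte form → D1 B0.
U+D262: 3-byte form → ED 89 A2.
U+107BB8: 4-byte form → F4 87 AE B8.
U+0030: 1-byte form → 30.
U+1F623: 4-byte form → F0 9F 98 A3.
U+F2738: 4-byte form → F3 B2 9C B8.
Concatenated (21 bytes): EF 95 A0 D1 B0 ED 89 A2 F4 87 AE B8 30 F0 9F 98 A3 F3 B2 9C B8.

EF 95 A0 D1 B0 ED 89 A2 F4 87 AE B8 30 F0 9F 98 A3 F3 B2 9C B8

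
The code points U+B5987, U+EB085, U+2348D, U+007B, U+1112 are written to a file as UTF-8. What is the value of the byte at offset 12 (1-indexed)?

1-indexed offset 12 is 0-indexed offset 11.
U+B5987 → 4-byte form F2 B5 A6 87 at offsets 0–3.
U+EB085 → 4-byte form F3 AB 82 85 at offsets 4–7.
U+2348D → 4-byte form F0 A3 92 8D at offsets 8–11.
Offset 11 falls in char 3's range; it's byte 4 of F0 A3 92 8D = 0x8D.

0x8D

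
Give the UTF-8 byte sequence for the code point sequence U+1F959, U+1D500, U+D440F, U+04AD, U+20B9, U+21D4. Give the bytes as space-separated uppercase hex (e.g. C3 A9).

F0 9F A5 99 F0 9D 94 80 F3 94 90 8F D2 AD E2 82 B9 E2 87 94

U+1F959: 4-byte form → F0 9F A5 99.
U+1D500: 4-byte form → F0 9D 94 80.
U+D440F: 4-byte form → F3 94 90 8F.
U+04AD: 2-byte form → D2 AD.
U+20B9: 3-byte form → E2 82 B9.
U+21D4: 3-byte form → E2 87 94.
Concatenated (20 bytes): F0 9F A5 99 F0 9D 94 80 F3 94 90 8F D2 AD E2 82 B9 E2 87 94.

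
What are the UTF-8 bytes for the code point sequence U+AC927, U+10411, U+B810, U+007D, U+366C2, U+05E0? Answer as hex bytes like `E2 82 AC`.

U+AC927: 4-byte form → F2 AC A4 A7.
U+10411: 4-byte form → F0 90 90 91.
U+B810: 3-byte form → EB A0 90.
U+007D: 1-byte form → 7D.
U+366C2: 4-byte form → F0 B6 9B 82.
U+05E0: 2-byte form → D7 A0.
Concatenated (18 bytes): F2 AC A4 A7 F0 90 90 91 EB A0 90 7D F0 B6 9B 82 D7 A0.

F2 AC A4 A7 F0 90 90 91 EB A0 90 7D F0 B6 9B 82 D7 A0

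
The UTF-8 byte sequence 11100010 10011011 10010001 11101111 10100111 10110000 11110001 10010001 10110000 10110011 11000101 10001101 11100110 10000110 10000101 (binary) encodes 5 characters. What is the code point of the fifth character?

Offset 0: leading byte 0xE2 = 11100010 → 3-byte char #1 = E2 9B 91.
Offset 3: leading byte 0xEF = 11101111 → 3-byte char #2 = EF A7 B0.
Offset 6: leading byte 0xF1 = 11110001 → 4-byte char #3 = F1 91 B0 B3.
Offset 10: leading byte 0xC5 = 11000101 → 2-byte char #4 = C5 8D.
Offset 12: leading byte 0xE6 = 11100110 → 3-byte char #5 = E6 86 85.
Leading byte 0xE6 = 11100110 matches 1110xxxx → 3-byte sequence.
Byte 1: 0xE6 = 11100110, payload 0110 (4 bits).
Byte 2: 0x86 = 10000110 (10xxxxxx ✓), payload 000110.
Byte 3: 0x85 = 10000101 (10xxxxxx ✓), payload 000101.
Concatenate: 0110000110000101 = 0x6185 (16 bits → U+6185).

U+6185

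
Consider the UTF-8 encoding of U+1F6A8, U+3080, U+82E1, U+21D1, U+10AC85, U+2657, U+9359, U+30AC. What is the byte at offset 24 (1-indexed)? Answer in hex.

1-indexed offset 24 is 0-indexed offset 23.
U+1F6A8 → 4-byte form F0 9F 9A A8 at offsets 0–3.
U+3080 → 3-byte form E3 82 80 at offsets 4–6.
U+82E1 → 3-byte form E8 8B A1 at offsets 7–9.
U+21D1 → 3-byte form E2 87 91 at offsets 10–12.
U+10AC85 → 4-byte form F4 8A B2 85 at offsets 13–16.
U+2657 → 3-byte form E2 99 97 at offsets 17–19.
U+9359 → 3-byte form E9 8D 99 at offsets 20–22.
U+30AC → 3-byte form E3 82 AC at offsets 23–25.
Offset 23 falls in char 8's range; it's byte 1 of E3 82 AC = 0xE3.

0xE3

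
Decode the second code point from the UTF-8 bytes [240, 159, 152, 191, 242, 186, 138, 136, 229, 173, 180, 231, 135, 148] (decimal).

U+BA288

Offset 0: leading byte 0xF0 = 11110000 → 4-byte char #1 = F0 9F 98 BF.
Offset 4: leading byte 0xF2 = 11110010 → 4-byte char #2 = F2 BA 8A 88.
Leading byte 0xF2 = 11110010 matches 11110xxx → 4-byte sequence.
Byte 1: 0xF2 = 11110010, payload 010 (3 bits).
Byte 2: 0xBA = 10111010 (10xxxxxx ✓), payload 111010.
Byte 3: 0x8A = 10001010 (10xxxxxx ✓), payload 001010.
Byte 4: 0x88 = 10001000 (10xxxxxx ✓), payload 001000.
Concatenate: 010111010001010001000 = 0xBA288 (21 bits → U+BA288).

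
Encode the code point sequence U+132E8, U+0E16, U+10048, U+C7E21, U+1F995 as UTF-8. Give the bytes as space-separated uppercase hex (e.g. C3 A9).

U+132E8: 4-byte form → F0 93 8B A8.
U+0E16: 3-byte form → E0 B8 96.
U+10048: 4-byte form → F0 90 81 88.
U+C7E21: 4-byte form → F3 87 B8 A1.
U+1F995: 4-byte form → F0 9F A6 95.
Concatenated (19 bytes): F0 93 8B A8 E0 B8 96 F0 90 81 88 F3 87 B8 A1 F0 9F A6 95.

F0 93 8B A8 E0 B8 96 F0 90 81 88 F3 87 B8 A1 F0 9F A6 95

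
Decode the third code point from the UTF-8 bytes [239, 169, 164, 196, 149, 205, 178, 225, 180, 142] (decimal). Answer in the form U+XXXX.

U+0372

Offset 0: leading byte 0xEF = 11101111 → 3-byte char #1 = EF A9 A4.
Offset 3: leading byte 0xC4 = 11000100 → 2-byte char #2 = C4 95.
Offset 5: leading byte 0xCD = 11001101 → 2-byte char #3 = CD B2.
Leading byte 0xCD = 11001101 matches 110xxxxx → 2-byte sequence.
Byte 1: 0xCD = 11001101, payload 01101 (5 bits).
Byte 2: 0xB2 = 10110010 (10xxxxxx ✓), payload 110010.
Concatenate: 01101110010 = 0x372 (11 bits → U+0372).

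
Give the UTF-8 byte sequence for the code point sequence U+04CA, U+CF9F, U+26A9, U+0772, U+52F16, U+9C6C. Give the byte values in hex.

D3 8A EC BE 9F E2 9A A9 DD B2 F1 92 BC 96 E9 B1 AC

U+04CA: 2-byte form → D3 8A.
U+CF9F: 3-byte form → EC BE 9F.
U+26A9: 3-byte form → E2 9A A9.
U+0772: 2-byte form → DD B2.
U+52F16: 4-byte form → F1 92 BC 96.
U+9C6C: 3-byte form → E9 B1 AC.
Concatenated (17 bytes): D3 8A EC BE 9F E2 9A A9 DD B2 F1 92 BC 96 E9 B1 AC.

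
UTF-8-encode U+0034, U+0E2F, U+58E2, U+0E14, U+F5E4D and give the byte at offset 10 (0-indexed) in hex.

U+0034 → 1-byte form 34 at offsets 0–0.
U+0E2F → 3-byte form E0 B8 AF at offsets 1–3.
U+58E2 → 3-byte form E5 A3 A2 at offsets 4–6.
U+0E14 → 3-byte form E0 B8 94 at offsets 7–9.
U+F5E4D → 4-byte form F3 B5 B9 8D at offsets 10–13.
Offset 10 falls in char 5's range; it's byte 1 of F3 B5 B9 8D = 0xF3.

0xF3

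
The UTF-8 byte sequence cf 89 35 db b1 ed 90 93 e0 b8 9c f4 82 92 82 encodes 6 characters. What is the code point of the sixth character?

U+102482

Offset 0: leading byte 0xCF = 11001111 → 2-byte char #1 = CF 89.
Offset 2: leading byte 0x35 = 00110101 → 1-byte char #2 = 35.
Offset 3: leading byte 0xDB = 11011011 → 2-byte char #3 = DB B1.
Offset 5: leading byte 0xED = 11101101 → 3-byte char #4 = ED 90 93.
Offset 8: leading byte 0xE0 = 11100000 → 3-byte char #5 = E0 B8 9C.
Offset 11: leading byte 0xF4 = 11110100 → 4-byte char #6 = F4 82 92 82.
Leading byte 0xF4 = 11110100 matches 11110xxx → 4-byte sequence.
Byte 1: 0xF4 = 11110100, payload 100 (3 bits).
Byte 2: 0x82 = 10000010 (10xxxxxx ✓), payload 000010.
Byte 3: 0x92 = 10010010 (10xxxxxx ✓), payload 010010.
Byte 4: 0x82 = 10000010 (10xxxxxx ✓), payload 000010.
Concatenate: 100000010010010000010 = 0x102482 (21 bits → U+102482).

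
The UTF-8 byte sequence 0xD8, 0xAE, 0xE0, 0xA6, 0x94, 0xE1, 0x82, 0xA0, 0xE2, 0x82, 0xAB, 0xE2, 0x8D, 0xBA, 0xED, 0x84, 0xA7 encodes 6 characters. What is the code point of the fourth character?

Offset 0: leading byte 0xD8 = 11011000 → 2-byte char #1 = D8 AE.
Offset 2: leading byte 0xE0 = 11100000 → 3-byte char #2 = E0 A6 94.
Offset 5: leading byte 0xE1 = 11100001 → 3-byte char #3 = E1 82 A0.
Offset 8: leading byte 0xE2 = 11100010 → 3-byte char #4 = E2 82 AB.
Leading byte 0xE2 = 11100010 matches 1110xxxx → 3-byte sequence.
Byte 1: 0xE2 = 11100010, payload 0010 (4 bits).
Byte 2: 0x82 = 10000010 (10xxxxxx ✓), payload 000010.
Byte 3: 0xAB = 10101011 (10xxxxxx ✓), payload 101011.
Concatenate: 0010000010101011 = 0x20AB (16 bits → U+20AB).

U+20AB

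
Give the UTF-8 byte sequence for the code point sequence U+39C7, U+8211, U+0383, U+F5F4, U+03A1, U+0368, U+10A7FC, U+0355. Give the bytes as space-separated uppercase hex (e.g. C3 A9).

U+39C7: 3-byte form → E3 A7 87.
U+8211: 3-byte form → E8 88 91.
U+0383: 2-byte form → CE 83.
U+F5F4: 3-byte form → EF 97 B4.
U+03A1: 2-byte form → CE A1.
U+0368: 2-byte form → CD A8.
U+10A7FC: 4-byte form → F4 8A 9F BC.
U+0355: 2-byte form → CD 95.
Concatenated (21 bytes): E3 A7 87 E8 88 91 CE 83 EF 97 B4 CE A1 CD A8 F4 8A 9F BC CD 95.

E3 A7 87 E8 88 91 CE 83 EF 97 B4 CE A1 CD A8 F4 8A 9F BC CD 95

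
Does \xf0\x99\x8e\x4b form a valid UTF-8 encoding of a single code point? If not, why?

Leading byte 0xF0 = 11110000 → 4-byte form.
Byte 4 is 0x4B = 01001011, which is not 10xxxxxx — expected a continuation byte.

invalid (non-continuation byte where continuation expected)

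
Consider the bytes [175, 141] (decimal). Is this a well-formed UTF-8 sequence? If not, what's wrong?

Byte 0xAF = 10101111 has the form 10xxxxxx — a continuation byte — but there is no preceding leading byte.

invalid (continuation byte with no leading byte)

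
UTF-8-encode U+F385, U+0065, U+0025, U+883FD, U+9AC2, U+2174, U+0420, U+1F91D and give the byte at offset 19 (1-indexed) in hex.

0x9F

1-indexed offset 19 is 0-indexed offset 18.
U+F385 → 3-byte form EF 8E 85 at offsets 0–2.
U+0065 → 1-byte form 65 at offsets 3–3.
U+0025 → 1-byte form 25 at offsets 4–4.
U+883FD → 4-byte form F2 88 8F BD at offsets 5–8.
U+9AC2 → 3-byte form E9 AB 82 at offsets 9–11.
U+2174 → 3-byte form E2 85 B4 at offsets 12–14.
U+0420 → 2-byte form D0 A0 at offsets 15–16.
U+1F91D → 4-byte form F0 9F A4 9D at offsets 17–20.
Offset 18 falls in char 8's range; it's byte 2 of F0 9F A4 9D = 0x9F.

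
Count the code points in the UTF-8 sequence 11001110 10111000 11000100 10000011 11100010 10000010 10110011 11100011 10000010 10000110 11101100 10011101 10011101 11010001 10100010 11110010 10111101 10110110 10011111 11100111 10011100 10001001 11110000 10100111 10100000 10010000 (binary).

9

Byte at offset 0: 0xCE = 11001110 → 2-byte char (#1). Advance 2.
Byte at offset 2: 0xC4 = 11000100 → 2-byte char (#2). Advance 2.
Byte at offset 4: 0xE2 = 11100010 → 3-byte char (#3). Advance 3.
Byte at offset 7: 0xE3 = 11100011 → 3-byte char (#4). Advance 3.
Byte at offset 10: 0xEC = 11101100 → 3-byte char (#5). Advance 3.
Byte at offset 13: 0xD1 = 11010001 → 2-byte char (#6). Advance 2.
Byte at offset 15: 0xF2 = 11110010 → 4-byte char (#7). Advance 4.
Byte at offset 19: 0xE7 = 11100111 → 3-byte char (#8). Advance 3.
Byte at offset 22: 0xF0 = 11110000 → 4-byte char (#9). Advance 4.
Reached end at offset 26 after 9 code points.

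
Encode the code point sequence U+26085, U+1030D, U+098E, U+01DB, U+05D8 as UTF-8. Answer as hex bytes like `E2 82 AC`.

U+26085: 4-byte form → F0 A6 82 85.
U+1030D: 4-byte form → F0 90 8C 8D.
U+098E: 3-byte form → E0 A6 8E.
U+01DB: 2-byte form → C7 9B.
U+05D8: 2-byte form → D7 98.
Concatenated (15 bytes): F0 A6 82 85 F0 90 8C 8D E0 A6 8E C7 9B D7 98.

F0 A6 82 85 F0 90 8C 8D E0 A6 8E C7 9B D7 98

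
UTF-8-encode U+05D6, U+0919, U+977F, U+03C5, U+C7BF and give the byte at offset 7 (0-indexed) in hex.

0xBF

U+05D6 → 2-byte form D7 96 at offsets 0–1.
U+0919 → 3-byte form E0 A4 99 at offsets 2–4.
U+977F → 3-byte form E9 9D BF at offsets 5–7.
Offset 7 falls in char 3's range; it's byte 3 of E9 9D BF = 0xBF.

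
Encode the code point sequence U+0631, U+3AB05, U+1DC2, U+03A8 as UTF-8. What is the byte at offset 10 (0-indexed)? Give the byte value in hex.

0xA8

U+0631 → 2-byte form D8 B1 at offsets 0–1.
U+3AB05 → 4-byte form F0 BA AC 85 at offsets 2–5.
U+1DC2 → 3-byte form E1 B7 82 at offsets 6–8.
U+03A8 → 2-byte form CE A8 at offsets 9–10.
Offset 10 falls in char 4's range; it's byte 2 of CE A8 = 0xA8.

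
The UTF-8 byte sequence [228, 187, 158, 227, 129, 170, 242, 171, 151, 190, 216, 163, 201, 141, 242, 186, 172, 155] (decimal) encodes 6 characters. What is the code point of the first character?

U+4EDE

Offset 0: leading byte 0xE4 = 11100100 → 3-byte char #1 = E4 BB 9E.
Leading byte 0xE4 = 11100100 matches 1110xxxx → 3-byte sequence.
Byte 1: 0xE4 = 11100100, payload 0100 (4 bits).
Byte 2: 0xBB = 10111011 (10xxxxxx ✓), payload 111011.
Byte 3: 0x9E = 10011110 (10xxxxxx ✓), payload 011110.
Concatenate: 0100111011011110 = 0x4EDE (16 bits → U+4EDE).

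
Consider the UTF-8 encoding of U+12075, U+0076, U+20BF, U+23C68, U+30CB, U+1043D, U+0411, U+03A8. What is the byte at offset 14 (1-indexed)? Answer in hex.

0x83

1-indexed offset 14 is 0-indexed offset 13.
U+12075 → 4-byte form F0 92 81 B5 at offsets 0–3.
U+0076 → 1-byte form 76 at offsets 4–4.
U+20BF → 3-byte form E2 82 BF at offsets 5–7.
U+23C68 → 4-byte form F0 A3 B1 A8 at offsets 8–11.
U+30CB → 3-byte form E3 83 8B at offsets 12–14.
Offset 13 falls in char 5's range; it's byte 2 of E3 83 8B = 0x83.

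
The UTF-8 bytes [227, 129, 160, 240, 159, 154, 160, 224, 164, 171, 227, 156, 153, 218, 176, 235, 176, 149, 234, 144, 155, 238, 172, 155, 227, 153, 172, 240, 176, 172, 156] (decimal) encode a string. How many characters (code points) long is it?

10

Byte at offset 0: 0xE3 = 11100011 → 3-byte char (#1). Advance 3.
Byte at offset 3: 0xF0 = 11110000 → 4-byte char (#2). Advance 4.
Byte at offset 7: 0xE0 = 11100000 → 3-byte char (#3). Advance 3.
Byte at offset 10: 0xE3 = 11100011 → 3-byte char (#4). Advance 3.
Byte at offset 13: 0xDA = 11011010 → 2-byte char (#5). Advance 2.
Byte at offset 15: 0xEB = 11101011 → 3-byte char (#6). Advance 3.
Byte at offset 18: 0xEA = 11101010 → 3-byte char (#7). Advance 3.
Byte at offset 21: 0xEE = 11101110 → 3-byte char (#8). Advance 3.
Byte at offset 24: 0xE3 = 11100011 → 3-byte char (#9). Advance 3.
Byte at offset 27: 0xF0 = 11110000 → 4-byte char (#10). Advance 4.
Reached end at offset 31 after 10 code points.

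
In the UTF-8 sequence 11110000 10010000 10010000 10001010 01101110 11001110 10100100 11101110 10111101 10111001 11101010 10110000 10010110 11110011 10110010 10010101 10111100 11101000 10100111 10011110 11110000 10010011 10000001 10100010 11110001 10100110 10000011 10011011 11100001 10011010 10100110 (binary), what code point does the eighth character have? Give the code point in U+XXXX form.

Offset 0: leading byte 0xF0 = 11110000 → 4-byte char #1 = F0 90 90 8A.
Offset 4: leading byte 0x6E = 01101110 → 1-byte char #2 = 6E.
Offset 5: leading byte 0xCE = 11001110 → 2-byte char #3 = CE A4.
Offset 7: leading byte 0xEE = 11101110 → 3-byte char #4 = EE BD B9.
Offset 10: leading byte 0xEA = 11101010 → 3-byte char #5 = EA B0 96.
Offset 13: leading byte 0xF3 = 11110011 → 4-byte char #6 = F3 B2 95 BC.
Offset 17: leading byte 0xE8 = 11101000 → 3-byte char #7 = E8 A7 9E.
Offset 20: leading byte 0xF0 = 11110000 → 4-byte char #8 = F0 93 81 A2.
Leading byte 0xF0 = 11110000 matches 11110xxx → 4-byte sequence.
Byte 1: 0xF0 = 11110000, payload 000 (3 bits).
Byte 2: 0x93 = 10010011 (10xxxxxx ✓), payload 010011.
Byte 3: 0x81 = 10000001 (10xxxxxx ✓), payload 000001.
Byte 4: 0xA2 = 10100010 (10xxxxxx ✓), payload 100010.
Concatenate: 000010011000001100010 = 0x13062 (21 bits → U+13062).

U+13062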